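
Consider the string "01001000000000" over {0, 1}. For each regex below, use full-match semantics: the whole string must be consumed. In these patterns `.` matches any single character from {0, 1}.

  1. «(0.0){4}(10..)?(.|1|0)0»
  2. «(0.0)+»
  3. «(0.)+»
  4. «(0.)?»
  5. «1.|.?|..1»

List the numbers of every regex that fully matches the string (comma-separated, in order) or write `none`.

1 → match
2 → no match
3 → no match
4 → no match
5 → no match

1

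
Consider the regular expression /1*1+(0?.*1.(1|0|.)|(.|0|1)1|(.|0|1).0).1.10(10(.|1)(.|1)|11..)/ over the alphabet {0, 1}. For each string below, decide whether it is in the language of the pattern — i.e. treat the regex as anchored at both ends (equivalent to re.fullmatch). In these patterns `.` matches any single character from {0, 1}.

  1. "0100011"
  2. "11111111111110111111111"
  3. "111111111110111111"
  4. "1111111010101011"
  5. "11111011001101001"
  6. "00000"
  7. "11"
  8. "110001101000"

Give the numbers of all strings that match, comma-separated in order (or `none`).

4

1 → no match
2 → no match
3 → no match
4 → match
5 → no match
6 → no match
7 → no match
8 → no match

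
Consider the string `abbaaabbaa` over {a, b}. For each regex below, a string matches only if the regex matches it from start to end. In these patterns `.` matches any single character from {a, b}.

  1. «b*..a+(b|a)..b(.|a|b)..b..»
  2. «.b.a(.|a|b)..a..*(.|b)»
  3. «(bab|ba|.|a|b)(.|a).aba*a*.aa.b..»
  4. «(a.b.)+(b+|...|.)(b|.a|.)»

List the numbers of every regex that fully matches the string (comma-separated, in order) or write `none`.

1 → no match
2 → no match
3 → no match
4 → match

4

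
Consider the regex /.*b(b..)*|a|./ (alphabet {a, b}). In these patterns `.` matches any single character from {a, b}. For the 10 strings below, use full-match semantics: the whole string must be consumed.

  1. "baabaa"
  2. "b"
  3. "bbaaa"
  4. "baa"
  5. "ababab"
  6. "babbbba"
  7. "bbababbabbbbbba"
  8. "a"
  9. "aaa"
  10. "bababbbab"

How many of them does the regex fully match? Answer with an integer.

1 → no match
2 → match
3 → no match
4 → no match
5 → match
6 → match
7 → match
8 → match
9 → no match
10 → match
Total matched: 6

6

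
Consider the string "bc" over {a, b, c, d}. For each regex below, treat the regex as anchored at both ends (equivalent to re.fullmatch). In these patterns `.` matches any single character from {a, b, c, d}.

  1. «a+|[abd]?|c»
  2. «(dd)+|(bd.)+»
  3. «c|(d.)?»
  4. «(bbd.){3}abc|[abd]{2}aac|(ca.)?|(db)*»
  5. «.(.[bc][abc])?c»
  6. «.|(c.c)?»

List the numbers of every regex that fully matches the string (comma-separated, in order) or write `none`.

5

1 → no match
2 → no match
3 → no match
4 → no match
5 → match
6 → no match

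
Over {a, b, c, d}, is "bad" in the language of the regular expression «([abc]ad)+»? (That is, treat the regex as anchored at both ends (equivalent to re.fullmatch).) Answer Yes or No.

Yes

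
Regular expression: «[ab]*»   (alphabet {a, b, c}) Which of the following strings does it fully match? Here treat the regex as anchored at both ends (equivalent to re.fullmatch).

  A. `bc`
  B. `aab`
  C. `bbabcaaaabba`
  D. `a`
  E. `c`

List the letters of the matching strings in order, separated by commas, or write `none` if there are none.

A → no match
B → match
C → no match
D → match
E → no match

B, D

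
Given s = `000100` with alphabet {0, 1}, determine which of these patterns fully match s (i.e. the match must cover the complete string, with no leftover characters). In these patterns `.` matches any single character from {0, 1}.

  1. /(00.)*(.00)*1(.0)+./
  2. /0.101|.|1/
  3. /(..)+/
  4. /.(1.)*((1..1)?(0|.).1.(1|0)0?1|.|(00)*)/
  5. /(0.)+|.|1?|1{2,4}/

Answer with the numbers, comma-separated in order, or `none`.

1 → no match
2 → no match
3 → match
4 → no match
5 → match

3, 5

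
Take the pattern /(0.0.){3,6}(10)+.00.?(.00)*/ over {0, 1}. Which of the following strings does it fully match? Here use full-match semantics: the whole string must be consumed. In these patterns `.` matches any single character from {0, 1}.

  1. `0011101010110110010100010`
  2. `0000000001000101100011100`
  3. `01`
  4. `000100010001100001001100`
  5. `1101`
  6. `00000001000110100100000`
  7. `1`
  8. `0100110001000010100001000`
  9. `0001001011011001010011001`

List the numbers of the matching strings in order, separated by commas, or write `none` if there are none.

1 → no match
2 → no match
3 → no match
4 → no match
5 → no match — must start with `0`
6 → match
7 → no match — must start with `0`
8 → no match
9 → no match

6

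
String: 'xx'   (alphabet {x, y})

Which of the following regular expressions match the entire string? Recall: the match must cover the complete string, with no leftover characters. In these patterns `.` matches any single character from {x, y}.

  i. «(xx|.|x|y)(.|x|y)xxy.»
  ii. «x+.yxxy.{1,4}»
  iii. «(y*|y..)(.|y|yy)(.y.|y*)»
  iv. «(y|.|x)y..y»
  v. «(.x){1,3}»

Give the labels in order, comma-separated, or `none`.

v

i → no match
ii → no match
iii → no match
iv → no match — must end with 'y'
v → match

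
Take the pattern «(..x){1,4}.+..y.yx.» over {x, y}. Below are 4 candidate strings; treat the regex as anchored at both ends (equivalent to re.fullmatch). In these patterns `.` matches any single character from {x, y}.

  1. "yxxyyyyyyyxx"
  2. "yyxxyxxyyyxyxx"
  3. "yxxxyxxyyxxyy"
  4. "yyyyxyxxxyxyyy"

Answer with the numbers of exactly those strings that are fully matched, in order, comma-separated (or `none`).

1 → match
2 → match
3 → no match
4 → no match

1, 2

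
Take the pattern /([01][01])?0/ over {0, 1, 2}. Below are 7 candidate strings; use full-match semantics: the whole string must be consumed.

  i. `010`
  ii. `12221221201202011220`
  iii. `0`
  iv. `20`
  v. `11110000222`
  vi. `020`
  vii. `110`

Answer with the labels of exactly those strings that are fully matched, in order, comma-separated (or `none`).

i, iii, vii

i → match
ii → no match
iii → match
iv → no match
v → no match — must end with `0`
vi → no match
vii → match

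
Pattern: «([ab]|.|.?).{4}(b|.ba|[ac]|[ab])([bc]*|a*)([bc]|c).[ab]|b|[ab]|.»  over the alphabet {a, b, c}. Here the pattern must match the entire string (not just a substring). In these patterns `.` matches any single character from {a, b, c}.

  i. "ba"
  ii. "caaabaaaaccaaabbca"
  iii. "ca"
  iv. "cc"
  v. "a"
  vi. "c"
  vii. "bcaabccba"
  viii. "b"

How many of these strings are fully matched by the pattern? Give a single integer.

4

i → no match
ii → no match
iii → no match
iv → no match
v → match
vi → match
vii → match
viii → match
Total matched: 4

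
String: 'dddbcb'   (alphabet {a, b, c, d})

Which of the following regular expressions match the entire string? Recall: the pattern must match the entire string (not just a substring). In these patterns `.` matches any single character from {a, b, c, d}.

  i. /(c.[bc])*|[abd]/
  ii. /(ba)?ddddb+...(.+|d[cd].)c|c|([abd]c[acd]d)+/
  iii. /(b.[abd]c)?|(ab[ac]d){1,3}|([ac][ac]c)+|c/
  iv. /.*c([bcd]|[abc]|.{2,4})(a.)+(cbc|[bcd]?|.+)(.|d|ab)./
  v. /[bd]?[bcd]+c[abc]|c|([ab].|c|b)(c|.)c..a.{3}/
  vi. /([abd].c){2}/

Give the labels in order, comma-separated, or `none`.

v

i → no match
ii → no match
iii → no match
iv → no match
v → match
vi → no match — must end with 'c'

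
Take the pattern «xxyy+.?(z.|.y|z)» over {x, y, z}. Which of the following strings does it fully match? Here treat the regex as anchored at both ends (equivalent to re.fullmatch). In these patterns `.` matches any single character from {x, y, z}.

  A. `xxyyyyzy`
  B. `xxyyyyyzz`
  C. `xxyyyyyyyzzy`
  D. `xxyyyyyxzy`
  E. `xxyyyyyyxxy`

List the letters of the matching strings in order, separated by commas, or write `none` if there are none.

A, B, C, D, E

A → match
B → match
C → match
D → match
E → match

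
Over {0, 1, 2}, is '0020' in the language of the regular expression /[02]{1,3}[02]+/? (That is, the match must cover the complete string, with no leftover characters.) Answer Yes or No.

Yes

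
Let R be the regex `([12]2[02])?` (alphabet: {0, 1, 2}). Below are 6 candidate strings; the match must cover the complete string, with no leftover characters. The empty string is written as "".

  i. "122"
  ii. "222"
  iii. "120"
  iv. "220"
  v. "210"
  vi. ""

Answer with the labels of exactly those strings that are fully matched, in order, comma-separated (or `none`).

i. "122" → match
ii. "222" → match
iii. "120" → match
iv. "220" → match
v. "210" → no match
vi. "" → match

i, ii, iii, iv, vi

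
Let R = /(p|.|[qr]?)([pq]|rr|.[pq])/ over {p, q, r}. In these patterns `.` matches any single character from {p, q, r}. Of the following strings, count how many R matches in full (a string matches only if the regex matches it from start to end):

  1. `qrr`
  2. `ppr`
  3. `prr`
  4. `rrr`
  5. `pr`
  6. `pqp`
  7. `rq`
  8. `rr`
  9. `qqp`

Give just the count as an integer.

7

1 → match
2 → no match
3 → match
4 → match
5 → no match
6 → match
7 → match
8 → match
9 → match
Total matched: 7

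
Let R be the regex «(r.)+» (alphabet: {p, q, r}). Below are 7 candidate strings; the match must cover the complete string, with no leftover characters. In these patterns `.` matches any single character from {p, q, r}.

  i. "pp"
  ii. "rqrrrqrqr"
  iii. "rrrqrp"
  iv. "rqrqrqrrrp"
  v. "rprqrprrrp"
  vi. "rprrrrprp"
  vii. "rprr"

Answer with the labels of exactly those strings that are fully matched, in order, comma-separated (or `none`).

i → no match — must start with "r"
ii → no match
iii → match
iv → match
v → match
vi → no match
vii → match

iii, iv, v, vii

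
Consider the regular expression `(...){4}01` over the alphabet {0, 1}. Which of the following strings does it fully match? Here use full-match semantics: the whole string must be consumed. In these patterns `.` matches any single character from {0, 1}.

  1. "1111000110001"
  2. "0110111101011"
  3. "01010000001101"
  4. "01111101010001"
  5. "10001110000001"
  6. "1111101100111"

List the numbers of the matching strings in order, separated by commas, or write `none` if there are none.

1 → no match
2 → no match — must end with "01"
3 → match
4 → match
5 → match
6 → no match — must end with "01"

3, 4, 5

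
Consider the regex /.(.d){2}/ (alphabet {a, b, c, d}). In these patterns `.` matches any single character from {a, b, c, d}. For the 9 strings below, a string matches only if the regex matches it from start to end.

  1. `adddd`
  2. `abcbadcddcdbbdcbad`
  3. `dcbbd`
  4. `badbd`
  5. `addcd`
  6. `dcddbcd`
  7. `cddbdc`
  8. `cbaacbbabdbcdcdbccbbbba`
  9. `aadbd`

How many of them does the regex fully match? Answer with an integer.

1 → match
2 → no match
3 → no match
4 → match
5 → match
6 → no match
7 → no match — must end with `d`
8 → no match — must end with `d`
9 → match
Total matched: 4

4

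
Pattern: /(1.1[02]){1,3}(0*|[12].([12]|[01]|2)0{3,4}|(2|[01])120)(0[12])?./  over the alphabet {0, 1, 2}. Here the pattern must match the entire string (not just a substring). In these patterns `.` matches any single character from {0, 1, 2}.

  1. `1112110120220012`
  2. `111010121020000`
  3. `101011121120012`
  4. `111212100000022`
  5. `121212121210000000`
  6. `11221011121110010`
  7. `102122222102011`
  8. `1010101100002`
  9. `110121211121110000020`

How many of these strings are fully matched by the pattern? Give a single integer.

4

1 → no match
2 → match
3 → match
4 → match
5 → match
6 → no match
7 → no match
8 → no match
9 → no match
Total matched: 4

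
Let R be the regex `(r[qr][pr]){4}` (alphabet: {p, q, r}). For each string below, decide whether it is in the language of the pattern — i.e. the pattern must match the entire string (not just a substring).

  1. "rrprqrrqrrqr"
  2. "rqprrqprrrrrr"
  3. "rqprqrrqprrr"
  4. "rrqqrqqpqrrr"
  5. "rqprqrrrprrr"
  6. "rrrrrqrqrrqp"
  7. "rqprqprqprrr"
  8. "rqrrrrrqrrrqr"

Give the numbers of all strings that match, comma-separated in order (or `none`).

1, 3, 5, 7

1 → match
2 → no match
3 → match
4 → no match
5 → match
6 → no match
7 → match
8 → no match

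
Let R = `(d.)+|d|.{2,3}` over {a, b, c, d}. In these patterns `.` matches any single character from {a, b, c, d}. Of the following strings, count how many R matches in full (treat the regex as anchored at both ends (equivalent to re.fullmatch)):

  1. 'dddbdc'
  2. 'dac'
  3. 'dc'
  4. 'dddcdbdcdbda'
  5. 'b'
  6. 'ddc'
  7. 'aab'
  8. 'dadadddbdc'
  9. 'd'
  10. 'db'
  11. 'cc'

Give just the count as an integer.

1 → match
2 → match
3 → match
4 → match
5 → no match
6 → match
7 → match
8 → match
9 → match
10 → match
11 → match
Total matched: 10

10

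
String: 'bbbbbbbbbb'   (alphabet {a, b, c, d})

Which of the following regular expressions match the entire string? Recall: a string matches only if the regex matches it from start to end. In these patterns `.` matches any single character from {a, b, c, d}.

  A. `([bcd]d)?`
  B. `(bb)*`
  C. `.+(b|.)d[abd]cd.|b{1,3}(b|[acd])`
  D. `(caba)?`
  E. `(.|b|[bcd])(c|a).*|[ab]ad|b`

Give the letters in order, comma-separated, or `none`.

A → no match
B → match
C → no match
D → no match
E → no match

B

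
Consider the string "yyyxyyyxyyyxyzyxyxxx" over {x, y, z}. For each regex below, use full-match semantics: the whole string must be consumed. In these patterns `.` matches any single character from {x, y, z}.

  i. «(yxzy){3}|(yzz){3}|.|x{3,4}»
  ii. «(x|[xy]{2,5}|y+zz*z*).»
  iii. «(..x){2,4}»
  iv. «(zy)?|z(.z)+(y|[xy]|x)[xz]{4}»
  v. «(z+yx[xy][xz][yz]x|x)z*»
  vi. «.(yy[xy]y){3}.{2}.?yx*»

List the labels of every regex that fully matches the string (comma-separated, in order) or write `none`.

vi

i → no match
ii → no match
iii → no match
iv → no match
v → no match
vi → match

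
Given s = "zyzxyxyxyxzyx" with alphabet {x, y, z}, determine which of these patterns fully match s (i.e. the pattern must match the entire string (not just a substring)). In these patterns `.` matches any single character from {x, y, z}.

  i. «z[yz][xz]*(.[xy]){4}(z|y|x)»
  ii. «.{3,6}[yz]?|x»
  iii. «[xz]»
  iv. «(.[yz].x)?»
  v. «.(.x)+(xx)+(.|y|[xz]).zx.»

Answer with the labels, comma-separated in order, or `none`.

i

i → match
ii → no match
iii → no match
iv → no match
v → no match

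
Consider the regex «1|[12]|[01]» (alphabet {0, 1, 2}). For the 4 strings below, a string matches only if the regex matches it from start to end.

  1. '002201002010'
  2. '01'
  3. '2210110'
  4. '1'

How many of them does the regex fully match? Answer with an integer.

1. '002201002010' → no match
2. '01' → no match
3. '2210110' → no match
4. '1' → match
Total matched: 1

1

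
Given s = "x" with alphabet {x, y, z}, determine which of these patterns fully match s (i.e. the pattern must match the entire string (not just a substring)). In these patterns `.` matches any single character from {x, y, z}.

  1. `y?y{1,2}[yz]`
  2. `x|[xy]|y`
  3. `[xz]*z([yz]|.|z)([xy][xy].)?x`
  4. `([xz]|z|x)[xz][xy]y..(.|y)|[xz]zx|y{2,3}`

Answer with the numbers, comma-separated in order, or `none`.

1 → no match
2 → match
3 → no match
4 → no match

2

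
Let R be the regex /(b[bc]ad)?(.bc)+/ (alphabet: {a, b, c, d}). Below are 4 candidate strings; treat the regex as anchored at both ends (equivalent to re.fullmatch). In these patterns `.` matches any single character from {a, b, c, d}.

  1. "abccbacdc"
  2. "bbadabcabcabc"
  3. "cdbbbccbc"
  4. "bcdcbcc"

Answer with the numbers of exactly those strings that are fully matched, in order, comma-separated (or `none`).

1 → no match — must end with "bc"
2 → match
3 → no match
4 → no match — must end with "bc"

2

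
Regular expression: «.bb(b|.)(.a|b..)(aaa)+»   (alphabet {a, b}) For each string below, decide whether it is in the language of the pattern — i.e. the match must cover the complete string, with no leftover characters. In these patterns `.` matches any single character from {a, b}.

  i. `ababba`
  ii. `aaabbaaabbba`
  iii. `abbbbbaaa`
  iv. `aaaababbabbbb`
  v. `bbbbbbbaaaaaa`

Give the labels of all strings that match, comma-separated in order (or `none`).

v

i → no match — must end with `aaa`
ii → no match — must end with `aaa`
iii → no match
iv → no match — must end with `aaa`
v → match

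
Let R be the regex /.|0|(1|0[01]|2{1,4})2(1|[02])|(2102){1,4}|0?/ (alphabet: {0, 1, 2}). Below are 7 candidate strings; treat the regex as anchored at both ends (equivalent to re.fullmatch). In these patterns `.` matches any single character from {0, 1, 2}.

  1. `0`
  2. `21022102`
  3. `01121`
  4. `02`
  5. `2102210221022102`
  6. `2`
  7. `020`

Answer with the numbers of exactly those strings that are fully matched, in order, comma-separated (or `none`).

1 → match
2 → match
3 → no match
4 → no match
5 → match
6 → match
7 → no match

1, 2, 5, 6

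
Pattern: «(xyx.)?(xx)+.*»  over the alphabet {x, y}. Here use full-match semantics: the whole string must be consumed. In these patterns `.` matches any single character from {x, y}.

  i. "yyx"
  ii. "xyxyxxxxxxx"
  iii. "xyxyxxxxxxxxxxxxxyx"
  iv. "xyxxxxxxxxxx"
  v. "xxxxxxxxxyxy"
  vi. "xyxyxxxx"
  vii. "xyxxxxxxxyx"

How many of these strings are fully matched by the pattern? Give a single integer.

6

i → no match
ii → match
iii → match
iv → match
v → match
vi → match
vii → match
Total matched: 6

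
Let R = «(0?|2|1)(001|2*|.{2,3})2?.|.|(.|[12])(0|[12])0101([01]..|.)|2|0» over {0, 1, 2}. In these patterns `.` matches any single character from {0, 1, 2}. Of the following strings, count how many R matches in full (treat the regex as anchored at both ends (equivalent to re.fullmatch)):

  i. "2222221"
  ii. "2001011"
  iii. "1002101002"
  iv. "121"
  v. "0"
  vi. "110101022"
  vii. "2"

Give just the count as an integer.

i. "2222221" → match
ii. "2001011" → match
iii. "1002101002" → no match
iv. "121" → match
v. "0" → match
vi. "110101022" → match
vii. "2" → match
Total matched: 6

6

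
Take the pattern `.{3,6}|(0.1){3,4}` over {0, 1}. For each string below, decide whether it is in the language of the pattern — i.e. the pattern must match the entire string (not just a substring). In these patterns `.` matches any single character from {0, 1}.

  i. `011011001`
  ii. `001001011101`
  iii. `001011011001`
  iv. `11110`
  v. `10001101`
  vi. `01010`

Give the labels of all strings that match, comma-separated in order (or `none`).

i → match
ii → no match
iii → match
iv → match
v → no match
vi → match

i, iii, iv, vi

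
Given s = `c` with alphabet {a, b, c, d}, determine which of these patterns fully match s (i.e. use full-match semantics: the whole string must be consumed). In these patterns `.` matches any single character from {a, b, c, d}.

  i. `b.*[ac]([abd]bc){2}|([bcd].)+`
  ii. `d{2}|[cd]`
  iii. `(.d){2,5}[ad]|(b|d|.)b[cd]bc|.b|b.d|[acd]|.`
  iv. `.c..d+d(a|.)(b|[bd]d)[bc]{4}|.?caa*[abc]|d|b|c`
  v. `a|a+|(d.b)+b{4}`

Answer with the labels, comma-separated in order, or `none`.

i → no match
ii → match
iii → match
iv → match
v → no match

ii, iii, iv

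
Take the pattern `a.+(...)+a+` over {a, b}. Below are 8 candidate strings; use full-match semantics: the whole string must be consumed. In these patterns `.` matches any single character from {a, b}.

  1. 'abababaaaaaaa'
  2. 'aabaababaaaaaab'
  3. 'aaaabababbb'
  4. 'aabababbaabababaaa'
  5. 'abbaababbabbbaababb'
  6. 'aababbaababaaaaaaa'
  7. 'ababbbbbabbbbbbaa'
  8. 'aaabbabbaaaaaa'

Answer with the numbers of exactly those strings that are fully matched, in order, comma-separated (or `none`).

1 → match
2 → no match — must end with 'a'
3 → no match — must end with 'a'
4 → match
5 → no match — must end with 'a'
6 → match
7 → match
8 → match

1, 4, 6, 7, 8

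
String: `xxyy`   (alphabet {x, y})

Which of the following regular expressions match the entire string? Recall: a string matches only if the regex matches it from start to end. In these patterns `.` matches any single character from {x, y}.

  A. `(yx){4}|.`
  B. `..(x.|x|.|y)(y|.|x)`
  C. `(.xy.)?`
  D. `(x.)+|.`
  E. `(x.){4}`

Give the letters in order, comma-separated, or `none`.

A → no match
B → match
C → match
D → no match
E → no match

B, C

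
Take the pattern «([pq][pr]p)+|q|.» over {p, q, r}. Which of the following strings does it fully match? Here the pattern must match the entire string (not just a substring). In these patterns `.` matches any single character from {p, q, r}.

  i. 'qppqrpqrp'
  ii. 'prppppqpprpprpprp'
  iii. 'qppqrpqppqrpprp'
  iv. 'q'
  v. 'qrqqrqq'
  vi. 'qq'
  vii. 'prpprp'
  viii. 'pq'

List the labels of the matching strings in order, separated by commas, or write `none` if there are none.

i → match
ii → no match
iii → match
iv → match
v → no match
vi → no match
vii → match
viii → no match

i, iii, iv, vii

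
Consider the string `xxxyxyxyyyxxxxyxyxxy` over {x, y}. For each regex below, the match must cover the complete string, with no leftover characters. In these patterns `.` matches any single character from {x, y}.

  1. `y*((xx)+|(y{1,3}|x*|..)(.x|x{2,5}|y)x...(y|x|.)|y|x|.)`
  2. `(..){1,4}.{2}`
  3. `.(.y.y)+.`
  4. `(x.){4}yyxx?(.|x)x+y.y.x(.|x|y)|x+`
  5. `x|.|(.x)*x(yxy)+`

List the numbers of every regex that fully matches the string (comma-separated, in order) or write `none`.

4

1 → no match
2 → no match
3 → no match
4 → match
5 → no match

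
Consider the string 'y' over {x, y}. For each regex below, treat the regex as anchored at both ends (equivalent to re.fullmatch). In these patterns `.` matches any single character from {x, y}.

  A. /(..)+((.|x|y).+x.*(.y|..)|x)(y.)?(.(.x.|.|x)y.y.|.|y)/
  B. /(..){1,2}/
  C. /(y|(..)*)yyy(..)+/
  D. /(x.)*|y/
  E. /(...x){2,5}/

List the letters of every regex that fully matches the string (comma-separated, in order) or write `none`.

A → no match
B → no match
C → no match
D → match
E → no match — must end with 'x'

D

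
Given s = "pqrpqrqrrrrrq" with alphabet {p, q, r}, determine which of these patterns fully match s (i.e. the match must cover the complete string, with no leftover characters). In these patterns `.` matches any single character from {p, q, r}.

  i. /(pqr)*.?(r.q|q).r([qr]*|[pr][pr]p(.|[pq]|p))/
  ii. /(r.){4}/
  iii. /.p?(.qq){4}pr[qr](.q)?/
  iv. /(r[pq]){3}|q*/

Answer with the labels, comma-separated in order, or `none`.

i

i → match
ii → no match — must start with "r"
iii → no match
iv → no match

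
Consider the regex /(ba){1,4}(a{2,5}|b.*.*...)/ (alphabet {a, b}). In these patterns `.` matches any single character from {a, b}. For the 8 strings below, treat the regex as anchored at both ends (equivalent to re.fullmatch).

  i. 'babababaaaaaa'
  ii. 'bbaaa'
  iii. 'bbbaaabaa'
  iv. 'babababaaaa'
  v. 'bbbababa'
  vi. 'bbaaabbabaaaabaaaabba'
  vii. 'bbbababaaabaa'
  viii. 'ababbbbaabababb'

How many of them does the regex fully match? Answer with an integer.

2

i → match
ii → no match — must start with 'ba'
iii → no match — must start with 'ba'
iv → match
v → no match — must start with 'ba'
vi → no match — must start with 'ba'
vii → no match — must start with 'ba'
viii → no match — must start with 'ba'
Total matched: 2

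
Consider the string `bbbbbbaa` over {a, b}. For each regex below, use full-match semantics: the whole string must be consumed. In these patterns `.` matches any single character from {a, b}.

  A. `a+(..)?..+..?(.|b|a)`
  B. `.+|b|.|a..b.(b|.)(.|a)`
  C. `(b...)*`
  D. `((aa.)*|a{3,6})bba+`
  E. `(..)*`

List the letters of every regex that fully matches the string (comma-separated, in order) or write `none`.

A → no match — must start with `a`
B → match
C → match
D → no match
E → match

B, C, E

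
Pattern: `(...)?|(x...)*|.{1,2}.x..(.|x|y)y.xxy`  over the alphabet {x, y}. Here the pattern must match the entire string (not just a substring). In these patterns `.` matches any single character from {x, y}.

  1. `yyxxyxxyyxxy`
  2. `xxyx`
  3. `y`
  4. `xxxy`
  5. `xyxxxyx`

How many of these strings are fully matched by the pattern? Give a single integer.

3

1 → match
2 → match
3 → no match
4 → match
5 → no match
Total matched: 3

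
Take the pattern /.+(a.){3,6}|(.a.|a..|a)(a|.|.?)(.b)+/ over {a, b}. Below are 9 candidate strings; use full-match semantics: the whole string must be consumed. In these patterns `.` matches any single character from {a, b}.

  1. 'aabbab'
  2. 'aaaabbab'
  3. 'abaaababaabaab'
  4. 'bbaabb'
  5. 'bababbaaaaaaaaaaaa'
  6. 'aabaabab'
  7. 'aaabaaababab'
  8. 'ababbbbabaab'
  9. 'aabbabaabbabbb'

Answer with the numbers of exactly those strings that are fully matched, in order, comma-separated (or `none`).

1, 2, 5, 6, 7

1 → match
2 → match
3 → no match
4 → no match
5 → match
6 → match
7 → match
8 → no match
9 → no match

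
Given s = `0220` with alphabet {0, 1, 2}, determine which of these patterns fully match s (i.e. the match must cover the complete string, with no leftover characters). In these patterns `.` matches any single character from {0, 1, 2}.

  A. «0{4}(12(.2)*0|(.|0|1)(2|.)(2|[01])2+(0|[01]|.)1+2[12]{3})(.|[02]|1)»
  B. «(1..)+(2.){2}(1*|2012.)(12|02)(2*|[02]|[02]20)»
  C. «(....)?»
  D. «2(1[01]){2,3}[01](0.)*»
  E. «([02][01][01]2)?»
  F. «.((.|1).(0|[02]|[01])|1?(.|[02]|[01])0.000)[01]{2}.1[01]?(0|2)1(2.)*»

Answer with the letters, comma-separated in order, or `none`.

C

A → no match
B → no match — must start with `1`
C → match
D → no match — must start with `21`
E → no match
F → no match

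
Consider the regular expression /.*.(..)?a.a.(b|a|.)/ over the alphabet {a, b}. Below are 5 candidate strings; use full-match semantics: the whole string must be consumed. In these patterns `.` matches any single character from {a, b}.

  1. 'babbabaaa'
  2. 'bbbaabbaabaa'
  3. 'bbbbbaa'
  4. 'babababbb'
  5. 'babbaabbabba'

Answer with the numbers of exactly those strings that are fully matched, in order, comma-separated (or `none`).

1

1 → match
2 → no match
3 → no match
4 → no match
5 → no match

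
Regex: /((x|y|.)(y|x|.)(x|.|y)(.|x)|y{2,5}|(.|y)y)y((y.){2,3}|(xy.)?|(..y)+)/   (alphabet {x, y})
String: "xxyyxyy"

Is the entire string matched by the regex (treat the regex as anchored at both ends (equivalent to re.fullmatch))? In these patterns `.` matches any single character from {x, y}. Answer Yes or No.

No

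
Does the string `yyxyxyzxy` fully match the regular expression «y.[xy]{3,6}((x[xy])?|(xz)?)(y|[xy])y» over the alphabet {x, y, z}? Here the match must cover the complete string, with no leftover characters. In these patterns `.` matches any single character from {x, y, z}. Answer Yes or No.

No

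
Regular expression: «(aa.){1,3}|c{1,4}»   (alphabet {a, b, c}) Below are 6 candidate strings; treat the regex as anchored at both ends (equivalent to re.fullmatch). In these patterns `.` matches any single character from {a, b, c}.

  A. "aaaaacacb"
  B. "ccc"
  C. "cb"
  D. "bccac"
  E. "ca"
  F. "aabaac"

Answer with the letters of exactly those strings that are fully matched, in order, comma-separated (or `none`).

A → no match
B → match
C → no match
D → no match
E → no match
F → match

B, F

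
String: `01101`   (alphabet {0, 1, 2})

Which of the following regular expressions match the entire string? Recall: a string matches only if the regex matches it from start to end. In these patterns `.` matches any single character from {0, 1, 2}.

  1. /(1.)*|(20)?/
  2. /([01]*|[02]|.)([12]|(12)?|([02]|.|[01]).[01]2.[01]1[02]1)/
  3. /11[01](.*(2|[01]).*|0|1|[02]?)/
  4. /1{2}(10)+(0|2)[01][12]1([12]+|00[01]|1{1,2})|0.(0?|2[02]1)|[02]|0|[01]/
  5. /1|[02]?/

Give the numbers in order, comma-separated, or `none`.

1 → no match
2 → match
3 → no match — must start with `11`
4 → no match
5 → no match

2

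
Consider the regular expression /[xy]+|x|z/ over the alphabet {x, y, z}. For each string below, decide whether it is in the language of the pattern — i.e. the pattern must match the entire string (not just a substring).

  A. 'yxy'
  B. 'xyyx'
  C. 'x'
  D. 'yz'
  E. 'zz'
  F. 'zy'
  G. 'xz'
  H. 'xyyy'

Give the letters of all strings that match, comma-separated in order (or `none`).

A. 'yxy' → match
B. 'xyyx' → match
C. 'x' → match
D. 'yz' → no match
E. 'zz' → no match
F. 'zy' → no match
G. 'xz' → no match
H. 'xyyy' → match

A, B, C, H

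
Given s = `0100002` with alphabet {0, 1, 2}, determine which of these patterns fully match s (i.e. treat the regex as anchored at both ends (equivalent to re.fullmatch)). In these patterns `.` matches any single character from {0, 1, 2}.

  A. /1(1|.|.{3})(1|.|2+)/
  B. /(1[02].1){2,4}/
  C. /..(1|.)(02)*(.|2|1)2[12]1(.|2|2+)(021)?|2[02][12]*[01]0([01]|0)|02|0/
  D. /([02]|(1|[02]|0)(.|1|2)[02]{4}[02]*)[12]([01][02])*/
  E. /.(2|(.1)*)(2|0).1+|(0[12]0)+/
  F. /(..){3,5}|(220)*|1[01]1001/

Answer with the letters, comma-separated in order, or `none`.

A → no match — must start with `1`
B → no match — must start with `1`
C → no match
D → match
E → no match
F → no match

D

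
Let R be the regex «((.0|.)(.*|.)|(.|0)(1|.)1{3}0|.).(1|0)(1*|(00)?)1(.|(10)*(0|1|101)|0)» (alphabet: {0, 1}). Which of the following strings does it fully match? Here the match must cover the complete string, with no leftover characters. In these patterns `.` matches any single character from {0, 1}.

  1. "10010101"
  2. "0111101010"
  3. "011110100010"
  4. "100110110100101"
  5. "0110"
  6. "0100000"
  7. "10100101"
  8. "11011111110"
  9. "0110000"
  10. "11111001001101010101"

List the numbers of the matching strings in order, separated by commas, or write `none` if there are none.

2, 3, 8, 10

1 → no match
2 → match
3 → match
4 → no match
5 → no match
6 → no match
7 → no match
8 → match
9 → no match
10 → match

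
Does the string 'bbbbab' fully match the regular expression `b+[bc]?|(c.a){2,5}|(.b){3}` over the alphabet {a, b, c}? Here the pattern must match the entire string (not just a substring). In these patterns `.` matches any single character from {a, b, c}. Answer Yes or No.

Yes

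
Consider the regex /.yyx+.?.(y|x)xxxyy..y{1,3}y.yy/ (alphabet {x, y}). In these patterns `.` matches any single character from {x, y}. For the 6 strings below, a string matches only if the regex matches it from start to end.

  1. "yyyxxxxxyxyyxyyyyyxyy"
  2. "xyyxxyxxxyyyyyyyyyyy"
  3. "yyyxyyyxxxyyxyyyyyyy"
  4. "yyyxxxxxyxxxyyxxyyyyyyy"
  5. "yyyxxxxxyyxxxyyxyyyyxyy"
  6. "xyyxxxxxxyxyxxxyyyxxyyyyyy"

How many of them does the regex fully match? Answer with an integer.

1 → no match
2 → match
3 → match
4 → match
5 → match
6 → no match
Total matched: 4

4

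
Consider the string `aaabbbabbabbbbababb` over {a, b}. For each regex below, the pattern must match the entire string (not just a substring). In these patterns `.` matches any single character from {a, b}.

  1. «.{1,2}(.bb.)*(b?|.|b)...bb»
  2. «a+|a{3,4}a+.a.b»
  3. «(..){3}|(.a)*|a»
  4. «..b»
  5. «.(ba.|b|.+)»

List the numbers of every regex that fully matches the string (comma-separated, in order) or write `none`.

1, 5

1 → match
2 → no match
3 → no match
4 → no match
5 → match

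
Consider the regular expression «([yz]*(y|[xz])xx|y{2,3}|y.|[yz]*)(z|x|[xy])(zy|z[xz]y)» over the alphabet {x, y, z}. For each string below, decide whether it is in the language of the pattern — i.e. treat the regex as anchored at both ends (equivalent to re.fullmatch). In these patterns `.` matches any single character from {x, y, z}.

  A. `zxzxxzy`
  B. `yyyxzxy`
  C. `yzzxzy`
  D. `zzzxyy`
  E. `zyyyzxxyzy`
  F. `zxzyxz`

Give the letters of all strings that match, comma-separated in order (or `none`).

B, C, E

A → no match
B → match
C → match
D → no match
E → match
F → no match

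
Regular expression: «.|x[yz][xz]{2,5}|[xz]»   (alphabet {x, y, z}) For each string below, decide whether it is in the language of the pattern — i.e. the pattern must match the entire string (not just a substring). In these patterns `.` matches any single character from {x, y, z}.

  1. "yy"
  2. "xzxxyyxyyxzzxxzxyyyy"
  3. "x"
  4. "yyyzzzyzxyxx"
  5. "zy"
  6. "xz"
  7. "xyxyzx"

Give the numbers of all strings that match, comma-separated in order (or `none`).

3

1 → no match
2 → no match
3 → match
4 → no match
5 → no match
6 → no match
7 → no match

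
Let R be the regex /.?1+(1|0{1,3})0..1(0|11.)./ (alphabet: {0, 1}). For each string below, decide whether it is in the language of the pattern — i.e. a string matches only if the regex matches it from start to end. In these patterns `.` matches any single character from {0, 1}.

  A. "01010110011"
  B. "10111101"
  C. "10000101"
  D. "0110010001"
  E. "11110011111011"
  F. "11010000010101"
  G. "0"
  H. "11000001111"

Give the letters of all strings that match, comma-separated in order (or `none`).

A → no match
B → no match
C → match
D → no match
E → no match
F → no match
G → no match
H → no match

C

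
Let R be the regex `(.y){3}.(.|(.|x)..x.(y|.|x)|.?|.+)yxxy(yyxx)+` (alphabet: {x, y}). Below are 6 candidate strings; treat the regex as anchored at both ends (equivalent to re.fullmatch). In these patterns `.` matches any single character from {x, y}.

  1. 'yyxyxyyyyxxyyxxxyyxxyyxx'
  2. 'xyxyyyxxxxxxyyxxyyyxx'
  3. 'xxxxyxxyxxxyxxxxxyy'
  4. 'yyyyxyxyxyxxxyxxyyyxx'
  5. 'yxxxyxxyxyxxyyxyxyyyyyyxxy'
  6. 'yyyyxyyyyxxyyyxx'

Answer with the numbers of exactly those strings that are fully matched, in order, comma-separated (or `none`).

1 → no match
2 → match
3 → no match — must end with 'yyxx'
4 → match
5 → no match — must end with 'yyxx'
6 → match

2, 4, 6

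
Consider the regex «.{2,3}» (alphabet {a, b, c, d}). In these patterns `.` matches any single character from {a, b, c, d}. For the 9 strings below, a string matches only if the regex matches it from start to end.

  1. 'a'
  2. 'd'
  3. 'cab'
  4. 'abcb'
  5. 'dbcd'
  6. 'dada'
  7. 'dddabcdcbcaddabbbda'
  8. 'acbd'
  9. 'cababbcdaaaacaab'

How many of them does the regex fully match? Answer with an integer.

1 → no match
2 → no match
3 → match
4 → no match
5 → no match
6 → no match
7 → no match
8 → no match
9 → no match
Total matched: 1

1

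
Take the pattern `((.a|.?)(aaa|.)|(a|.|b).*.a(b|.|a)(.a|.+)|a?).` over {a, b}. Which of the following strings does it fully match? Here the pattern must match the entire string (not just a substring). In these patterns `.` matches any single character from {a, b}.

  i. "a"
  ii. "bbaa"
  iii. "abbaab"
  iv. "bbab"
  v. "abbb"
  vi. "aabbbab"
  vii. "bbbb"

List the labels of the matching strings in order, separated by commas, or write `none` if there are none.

i → match
ii → no match
iii → no match
iv → no match
v → no match
vi → no match
vii → no match

i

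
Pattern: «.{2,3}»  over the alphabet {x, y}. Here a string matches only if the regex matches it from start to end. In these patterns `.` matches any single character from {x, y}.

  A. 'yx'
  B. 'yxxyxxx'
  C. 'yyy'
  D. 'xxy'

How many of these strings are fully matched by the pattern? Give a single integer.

3

A → match
B → no match
C → match
D → match
Total matched: 3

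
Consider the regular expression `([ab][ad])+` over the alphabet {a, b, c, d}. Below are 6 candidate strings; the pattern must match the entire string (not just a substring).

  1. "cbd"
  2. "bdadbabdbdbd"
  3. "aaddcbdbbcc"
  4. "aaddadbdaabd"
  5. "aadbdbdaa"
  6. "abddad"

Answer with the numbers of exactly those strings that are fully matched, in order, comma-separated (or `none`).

2

1. "cbd" → no match
2. "bdadbabdbdbd" → match
3. "aaddcbdbbcc" → no match
4. "aaddadbdaabd" → no match
5. "aadbdbdaa" → no match
6. "abddad" → no match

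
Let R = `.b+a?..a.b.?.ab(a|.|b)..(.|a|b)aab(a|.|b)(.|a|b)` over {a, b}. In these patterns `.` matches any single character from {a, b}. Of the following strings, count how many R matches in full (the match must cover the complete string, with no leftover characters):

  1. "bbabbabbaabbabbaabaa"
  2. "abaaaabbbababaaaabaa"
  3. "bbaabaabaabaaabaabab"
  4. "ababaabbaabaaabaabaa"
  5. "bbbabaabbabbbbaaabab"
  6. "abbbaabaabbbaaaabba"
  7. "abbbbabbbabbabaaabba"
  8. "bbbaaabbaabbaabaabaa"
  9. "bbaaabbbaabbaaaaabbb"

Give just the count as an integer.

1 → match
2 → match
3 → match
4 → match
5 → match
6 → match
7 → match
8 → match
9 → match
Total matched: 9

9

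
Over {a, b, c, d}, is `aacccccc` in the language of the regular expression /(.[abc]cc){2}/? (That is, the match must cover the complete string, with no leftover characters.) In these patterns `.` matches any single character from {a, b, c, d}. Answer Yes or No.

Yes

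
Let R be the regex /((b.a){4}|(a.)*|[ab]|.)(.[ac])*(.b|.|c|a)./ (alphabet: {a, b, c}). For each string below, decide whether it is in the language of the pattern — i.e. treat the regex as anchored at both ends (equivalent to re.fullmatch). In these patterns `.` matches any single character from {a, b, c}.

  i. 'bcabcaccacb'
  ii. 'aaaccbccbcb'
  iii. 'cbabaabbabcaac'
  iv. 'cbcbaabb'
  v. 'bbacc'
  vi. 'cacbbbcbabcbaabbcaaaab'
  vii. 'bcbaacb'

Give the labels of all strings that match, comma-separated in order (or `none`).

i. 'bcabcaccacb' → match
ii. 'aaaccbccbcb' → no match
iii → no match
iv. 'cbcbaabb' → match
v. 'bbacc' → match
vi → no match
vii. 'bcbaacb' → no match

i, iv, v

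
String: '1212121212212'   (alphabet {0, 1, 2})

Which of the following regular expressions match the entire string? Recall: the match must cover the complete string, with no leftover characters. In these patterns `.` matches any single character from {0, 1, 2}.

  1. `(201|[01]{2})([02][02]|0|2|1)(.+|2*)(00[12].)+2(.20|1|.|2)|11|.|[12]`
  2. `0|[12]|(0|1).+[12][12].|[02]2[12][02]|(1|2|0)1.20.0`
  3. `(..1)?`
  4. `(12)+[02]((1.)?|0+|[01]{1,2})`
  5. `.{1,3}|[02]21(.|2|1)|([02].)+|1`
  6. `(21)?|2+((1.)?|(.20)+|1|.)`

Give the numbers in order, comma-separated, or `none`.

1 → no match
2 → match
3 → no match
4 → match
5 → no match
6 → no match

2, 4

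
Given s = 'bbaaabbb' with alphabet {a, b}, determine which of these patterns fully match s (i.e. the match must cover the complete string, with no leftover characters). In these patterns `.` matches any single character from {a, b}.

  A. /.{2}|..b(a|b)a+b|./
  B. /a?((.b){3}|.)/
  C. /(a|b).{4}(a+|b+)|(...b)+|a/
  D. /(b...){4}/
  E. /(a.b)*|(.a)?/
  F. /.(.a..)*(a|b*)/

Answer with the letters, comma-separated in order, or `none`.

C, F

A → no match
B → no match
C → match
D → no match
E → no match
F → match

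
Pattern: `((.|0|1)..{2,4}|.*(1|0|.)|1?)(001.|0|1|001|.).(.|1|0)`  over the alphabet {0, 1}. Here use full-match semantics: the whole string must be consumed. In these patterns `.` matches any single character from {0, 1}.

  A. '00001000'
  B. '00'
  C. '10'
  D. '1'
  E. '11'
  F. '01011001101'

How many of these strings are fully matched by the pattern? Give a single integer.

2

A → match
B → no match
C → no match
D → no match
E → no match
F → match
Total matched: 2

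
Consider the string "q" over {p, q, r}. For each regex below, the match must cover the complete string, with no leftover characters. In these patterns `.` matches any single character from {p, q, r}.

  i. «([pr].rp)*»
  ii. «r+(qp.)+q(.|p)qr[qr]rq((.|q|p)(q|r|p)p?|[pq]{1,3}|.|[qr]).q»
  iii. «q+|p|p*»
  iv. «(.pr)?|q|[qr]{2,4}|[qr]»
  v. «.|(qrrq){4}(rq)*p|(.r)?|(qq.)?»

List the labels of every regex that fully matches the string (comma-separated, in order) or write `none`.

iii, iv, v

i → no match
ii → no match — must start with "r"
iii → match
iv → match
v → match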